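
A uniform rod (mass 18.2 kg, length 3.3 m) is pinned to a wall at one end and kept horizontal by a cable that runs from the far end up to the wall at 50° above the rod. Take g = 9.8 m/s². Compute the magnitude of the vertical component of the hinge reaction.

|H_y| ≈ 89.2 N

Take torques about the hinge: T sin 50° · 3.3 = 18.2×9.8×1.65 = 294.29 N·m.
So T = 294.29 / (0.7660 × 3.3) = 116.42 N.
ΣF_y = 0: H_y = (18.2×9.8) − T sin 50° = 178.36 − 89.18 = 89.18 N.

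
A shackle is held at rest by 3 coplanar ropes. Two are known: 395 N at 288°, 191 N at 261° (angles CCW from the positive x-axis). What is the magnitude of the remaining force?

F ≈ 572 N

Sum the known components: ΣF_x = 92.18 N, ΣF_y = -564.3 N.
For equilibrium the remaining force must supply (−ΣF_x, −ΣF_y) = (-92.18, 564.3) N.
Magnitude = √((-92.18)² + (564.3)²) = 571.8 N; direction = atan2(564.3, -92.18) = 99.3°.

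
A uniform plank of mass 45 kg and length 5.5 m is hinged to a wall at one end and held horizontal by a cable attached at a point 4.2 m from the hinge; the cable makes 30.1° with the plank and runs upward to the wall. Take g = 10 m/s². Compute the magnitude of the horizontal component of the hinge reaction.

H_x ≈ 508 N

Take torques about the hinge: T sin 30.1° · 4.2 = 45×10×2.75 = 1237.5 N·m.
So T = 1237.5 / (0.5015 × 4.2) = 587.51 N.
ΣF_x = 0: H_x = T cos 30.1° = 508.29 N.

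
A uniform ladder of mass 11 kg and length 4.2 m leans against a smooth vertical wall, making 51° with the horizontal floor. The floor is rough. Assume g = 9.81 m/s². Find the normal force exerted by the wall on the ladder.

N_wall ≈ 43.7 N

Torques about the foot: N_wall · 4.2 sin 51° = 11×9.81×2.1 cos 51° → N_wall = 43.692 N.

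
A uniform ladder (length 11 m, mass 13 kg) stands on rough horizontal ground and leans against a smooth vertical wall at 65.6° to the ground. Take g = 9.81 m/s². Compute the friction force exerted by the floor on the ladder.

Torques about the foot: N_wall · 11 sin 65.6° = 13×9.81×5.5 cos 65.6° → N_wall = 28.925 N.
ΣF_x = 0: f_floor = N_wall = 28.925 N.

f ≈ 28.9 N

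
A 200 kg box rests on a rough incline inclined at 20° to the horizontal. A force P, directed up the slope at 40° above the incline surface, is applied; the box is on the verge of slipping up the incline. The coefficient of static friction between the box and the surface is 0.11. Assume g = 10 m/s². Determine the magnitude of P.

P ≈ 1060 N

On the verge of sliding up the incline, friction equals μN and acts down the slope.
Perpendicular: N + P sin 40° = W cos 20° = 1879 N.
Along incline: P cos 40° = W sin 20° + μN  with W sin 20° = 684 N.
Solving the pair for P and N: P = 1065 N, N = 1195 N (and f = μN = 131.5 N).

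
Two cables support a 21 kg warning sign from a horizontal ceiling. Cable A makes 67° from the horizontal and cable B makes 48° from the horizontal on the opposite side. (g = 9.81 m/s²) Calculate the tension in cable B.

Weight W = 21 × 9.81 = 206 N acts straight down.
Horizontal: T_A cos 67° = T_B cos 48°  →  T_A = 1.713 T_B.
Vertical: T_A sin 67° + T_B sin 48° = 206.
Substituting the horizontal relation into the vertical equation gives 2.32 T_B = 206, so T_B = 88.82 N.

T_B ≈ 88.8 N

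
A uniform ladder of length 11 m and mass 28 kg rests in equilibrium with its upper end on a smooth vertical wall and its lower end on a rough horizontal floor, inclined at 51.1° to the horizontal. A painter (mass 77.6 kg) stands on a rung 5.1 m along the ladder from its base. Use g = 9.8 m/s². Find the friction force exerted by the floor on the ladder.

f ≈ 395 N

Torques about the foot: N_wall · 11 sin 51.1° = 28×9.8×5.5 cos 51.1° + 77.6×9.8×5.1 cos 51.1° → N_wall = 395.21 N.
ΣF_x = 0: f_floor = N_wall = 395.21 N.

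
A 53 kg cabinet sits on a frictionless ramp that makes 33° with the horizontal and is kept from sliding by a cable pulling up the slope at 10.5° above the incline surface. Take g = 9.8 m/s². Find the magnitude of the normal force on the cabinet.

N ≈ 383 N

Take axes along and perpendicular to the incline. Weight components: W sin 33° = 282.9 N down-slope, W cos 33° = 435.6 N into the surface.
Along incline: T cos 10.5° = W sin 33° → T = 287.7 N.
Perpendicular: N = W cos 33° − T sin 10.5° = 383.2 N.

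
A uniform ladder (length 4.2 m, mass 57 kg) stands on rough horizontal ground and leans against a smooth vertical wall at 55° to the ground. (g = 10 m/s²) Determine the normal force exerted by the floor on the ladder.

N_floor ≈ 570 N

ΣF_y = 0: N_floor = 57×10 = 570 N.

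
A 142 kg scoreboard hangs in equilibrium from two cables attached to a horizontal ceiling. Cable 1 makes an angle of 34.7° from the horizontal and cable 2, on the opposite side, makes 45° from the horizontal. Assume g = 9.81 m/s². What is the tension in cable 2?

T_2 ≈ 1160 N

Weight W = 142 × 9.81 = 1393 N acts straight down.
Horizontal: T_1 cos 34.7° = T_2 cos 45°  →  T_1 = 0.8601 T_2.
Vertical: T_1 sin 34.7° + T_2 sin 45° = 1393.
Substituting the horizontal relation into the vertical equation gives 1.197 T_2 = 1393, so T_2 = 1164 N.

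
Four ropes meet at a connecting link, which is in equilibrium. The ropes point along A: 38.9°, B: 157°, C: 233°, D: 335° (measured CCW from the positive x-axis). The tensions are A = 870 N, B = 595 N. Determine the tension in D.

T_D ≈ 374 N

Resolve: ΣF_x = 870 cos 38.9° + 595 cos 157° + T_C cos 233° + T_D cos 335° = 0.
        ΣF_y = 870 sin 38.9° + 595 sin 157° + T_C sin 233° + T_D sin 335° = 0.
The known terms sum to (129.4, 778.8) N, so -0.6018 T_C + 0.9063 T_D = -129.4 and -0.7986 T_C − 0.4226 T_D = -778.8.
Solving simultaneously: T_C = 777.5 N, T_D = 373.5 N.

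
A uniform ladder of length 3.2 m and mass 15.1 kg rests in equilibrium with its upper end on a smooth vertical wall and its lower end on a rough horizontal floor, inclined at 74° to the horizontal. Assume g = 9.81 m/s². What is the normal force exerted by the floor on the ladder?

N_floor ≈ 148 N

ΣF_y = 0: N_floor = 15.1×9.81 = 148.13 N.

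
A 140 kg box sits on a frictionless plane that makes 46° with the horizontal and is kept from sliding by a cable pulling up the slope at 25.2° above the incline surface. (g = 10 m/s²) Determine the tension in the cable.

Take axes along and perpendicular to the incline. Weight components: W sin 46° = 1007 N down-slope, W cos 46° = 972.5 N into the surface.
Along incline: T cos 25.2° = W sin 46° → T = 1113 N.
Perpendicular: N = W cos 46° − T sin 25.2° = 498.6 N.

T ≈ 1110 N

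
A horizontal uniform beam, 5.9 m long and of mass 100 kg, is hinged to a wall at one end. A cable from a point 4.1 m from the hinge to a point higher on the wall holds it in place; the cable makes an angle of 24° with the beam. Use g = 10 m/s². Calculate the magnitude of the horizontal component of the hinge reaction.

H_x ≈ 1620 N

Take torques about the hinge: T sin 24° · 4.1 = 100×10×2.95 = 2950 N·m.
So T = 2950 / (0.4067 × 4.1) = 1769 N.
ΣF_x = 0: H_x = T cos 24° = 1616.1 N.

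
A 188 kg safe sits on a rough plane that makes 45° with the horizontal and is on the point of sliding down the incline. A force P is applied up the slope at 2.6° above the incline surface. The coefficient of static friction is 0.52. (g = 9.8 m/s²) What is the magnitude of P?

On the verge of sliding down the incline, friction equals μN and acts up the slope.
Perpendicular: N + P sin 2.6° = W cos 45° = 1303 N.
Along incline: P cos 2.6° + μN = W sin 45° with W sin 45° = 1303 N.
Solving the pair for P and N: P = 641.1 N, N = 1274 N (and f = μN = 662.3 N).

P ≈ 641 N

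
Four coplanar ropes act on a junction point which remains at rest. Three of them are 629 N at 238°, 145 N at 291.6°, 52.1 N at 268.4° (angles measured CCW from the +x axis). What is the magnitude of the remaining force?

F ≈ 773 N

Sum the known components: ΣF_x = -281.4 N, ΣF_y = -720.3 N.
For equilibrium the remaining force must supply (−ΣF_x, −ΣF_y) = (281.4, 720.3) N.
Magnitude = √((281.4)² + (720.3)²) = 773.3 N; direction = atan2(720.3, 281.4) = 68.7°.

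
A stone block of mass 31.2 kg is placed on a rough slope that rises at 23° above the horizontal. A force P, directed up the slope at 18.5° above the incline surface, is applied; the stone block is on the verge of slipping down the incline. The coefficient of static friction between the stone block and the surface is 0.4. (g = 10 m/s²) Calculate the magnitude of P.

On the verge of sliding down the incline, friction equals μN and acts up the slope.
Perpendicular: N + P sin 18.5° = W cos 23° = 287.2 N.
Along incline: P cos 18.5° + μN = W sin 23° with W sin 23° = 121.9 N.
Solving the pair for P and N: P = 8.557 N, N = 284.5 N (and f = μN = 113.8 N).

P ≈ 8.56 N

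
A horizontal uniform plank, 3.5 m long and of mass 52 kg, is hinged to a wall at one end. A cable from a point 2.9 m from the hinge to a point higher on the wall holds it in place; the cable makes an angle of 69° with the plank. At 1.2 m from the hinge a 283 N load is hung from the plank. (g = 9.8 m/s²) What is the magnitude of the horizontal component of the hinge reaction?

Take torques about the hinge: T sin 69° · 2.9 = 52×9.8×1.75 + 283×1.2 = 1231.4 N·m.
So T = 1231.4 / (0.9336 × 2.9) = 454.83 N.
ΣF_x = 0: H_x = T cos 69° = 163 N.

H_x ≈ 163 N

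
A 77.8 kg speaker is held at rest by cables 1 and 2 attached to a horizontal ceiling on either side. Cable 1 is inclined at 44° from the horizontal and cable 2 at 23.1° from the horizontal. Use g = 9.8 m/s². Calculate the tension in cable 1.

Weight W = 77.8 × 9.8 = 762.4 N acts straight down.
Horizontal: T_1 cos 44° = T_2 cos 23.1°  →  T_2 = 0.782 T_1.
Vertical: T_1 sin 44° + T_2 sin 23.1° = 762.4.
Substituting the horizontal relation into the vertical equation gives 1.001 T_1 = 762.4, so T_1 = 761.3 N.

T_1 ≈ 761 N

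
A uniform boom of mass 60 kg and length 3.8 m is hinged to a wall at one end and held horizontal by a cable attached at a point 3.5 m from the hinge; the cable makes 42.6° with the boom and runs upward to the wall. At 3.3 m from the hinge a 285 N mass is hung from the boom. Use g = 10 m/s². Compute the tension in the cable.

T ≈ 878 N

Take torques about the hinge: T sin 42.6° · 3.5 = 60×10×1.9 + 285×3.3 = 2080.5 N·m.
So T = 2080.5 / (0.6769 × 3.5) = 878.19 N.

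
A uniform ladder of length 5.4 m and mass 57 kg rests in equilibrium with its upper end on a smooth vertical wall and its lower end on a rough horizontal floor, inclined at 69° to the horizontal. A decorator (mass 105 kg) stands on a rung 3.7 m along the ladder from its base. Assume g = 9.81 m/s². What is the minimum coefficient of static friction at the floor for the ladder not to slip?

μ_min ≈ 0.238

ΣF_y = 0: N_floor = 57×9.81 + 105×9.81 = 1589.2 N.
Torques about the foot: N_wall · 5.4 sin 69° = 57×9.81×2.7 cos 69° + 105×9.81×3.7 cos 69° → N_wall = 378.24 N.
ΣF_x = 0: f_floor = N_wall = 378.24 N.
μ_min = f_floor / N_floor = 378.24 / 1589.2 = 0.238.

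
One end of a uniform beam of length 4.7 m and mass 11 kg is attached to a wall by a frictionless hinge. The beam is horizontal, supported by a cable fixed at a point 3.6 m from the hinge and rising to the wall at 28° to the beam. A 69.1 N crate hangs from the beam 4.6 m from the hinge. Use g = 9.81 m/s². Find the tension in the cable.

Take torques about the hinge: T sin 28° · 3.6 = 11×9.81×2.35 + 69.1×4.6 = 571.45 N·m.
So T = 571.45 / (0.4695 × 3.6) = 338.12 N.

T ≈ 338 N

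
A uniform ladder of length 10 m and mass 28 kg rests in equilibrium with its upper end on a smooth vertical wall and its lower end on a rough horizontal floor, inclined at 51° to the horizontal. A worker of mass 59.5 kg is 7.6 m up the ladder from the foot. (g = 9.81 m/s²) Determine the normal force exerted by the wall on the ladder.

Torques about the foot: N_wall · 10 sin 51° = 28×9.81×5 cos 51° + 59.5×9.81×7.6 cos 51° → N_wall = 470.44 N.

N_wall ≈ 470 N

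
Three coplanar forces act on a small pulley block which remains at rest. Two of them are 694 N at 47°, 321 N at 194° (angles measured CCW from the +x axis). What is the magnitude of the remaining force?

F ≈ 459 N

Sum the known components: ΣF_x = 161.8 N, ΣF_y = 429.9 N.
For equilibrium the remaining force must supply (−ΣF_x, −ΣF_y) = (-161.8, -429.9) N.
Magnitude = √((-161.8)² + (-429.9)²) = 459.4 N; direction = atan2(-429.9, -161.8) = 249.4°.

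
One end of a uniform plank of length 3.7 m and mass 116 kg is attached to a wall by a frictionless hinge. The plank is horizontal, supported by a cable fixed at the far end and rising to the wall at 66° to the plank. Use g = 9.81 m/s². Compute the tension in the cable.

Take torques about the hinge: T sin 66° · 3.7 = 116×9.81×1.85 = 2105.2 N·m.
So T = 2105.2 / (0.9135 × 3.7) = 622.83 N.

T ≈ 623 N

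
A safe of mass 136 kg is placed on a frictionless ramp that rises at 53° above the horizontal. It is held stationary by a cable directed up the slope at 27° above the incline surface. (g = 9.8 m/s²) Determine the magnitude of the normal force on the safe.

N ≈ 260 N

Take axes along and perpendicular to the incline. Weight components: W sin 53° = 1064 N down-slope, W cos 53° = 802.1 N into the surface.
Along incline: T cos 27° = W sin 53° → T = 1195 N.
Perpendicular: N = W cos 53° − T sin 27° = 259.7 N.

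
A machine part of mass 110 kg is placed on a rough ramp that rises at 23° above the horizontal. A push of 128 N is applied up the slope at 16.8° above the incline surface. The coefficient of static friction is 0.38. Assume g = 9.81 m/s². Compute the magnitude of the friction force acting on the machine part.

f ≈ 299 N

Axes along / perpendicular to the incline. W sin 23° = 421.6 N down-slope; W cos 23° = 993.3 N into the surface.
Perpendicular: N = W cos 23° − P sin 16.8° = 993.3 − 37 = 956.3 N.
Along incline: P cos 16.8° + f = W sin 23° (friction acts up-slope) → f = 421.6 − 122.5 = 299.1 N.
|f| = 299.1 N ≤ μN = 363.4 N, so the machine part is indeed static.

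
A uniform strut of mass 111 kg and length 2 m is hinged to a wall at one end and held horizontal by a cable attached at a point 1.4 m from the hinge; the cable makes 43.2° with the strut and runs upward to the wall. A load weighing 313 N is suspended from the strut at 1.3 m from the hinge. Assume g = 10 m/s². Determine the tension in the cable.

Take torques about the hinge: T sin 43.2° · 1.4 = 111×10×1 + 313×1.3 = 1516.9 N·m.
So T = 1516.9 / (0.6845 × 1.4) = 1582.8 N.

T ≈ 1580 N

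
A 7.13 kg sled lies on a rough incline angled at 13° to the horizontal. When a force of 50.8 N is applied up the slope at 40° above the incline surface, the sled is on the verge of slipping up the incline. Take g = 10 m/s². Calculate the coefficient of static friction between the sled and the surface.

μ ≈ 0.621

On the verge of sliding up the incline, friction is at its maximum μN and acts down the slope.
Perpendicular to incline: N = W cos 13° − P sin 40° = 69.47 − 32.65 = 36.82 N.
Along incline: P cos 40° − μN = W sin 13° → μ = −(W sin 13° − P cos 40°) / N = 0.6213.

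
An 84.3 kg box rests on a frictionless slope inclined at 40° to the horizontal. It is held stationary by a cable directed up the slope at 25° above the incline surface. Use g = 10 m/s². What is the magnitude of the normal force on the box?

Take axes along and perpendicular to the incline. Weight components: W sin 40° = 541.9 N down-slope, W cos 40° = 645.8 N into the surface.
Along incline: T cos 25° = W sin 40° → T = 597.9 N.
Perpendicular: N = W cos 40° − T sin 25° = 393.1 N.

N ≈ 393 N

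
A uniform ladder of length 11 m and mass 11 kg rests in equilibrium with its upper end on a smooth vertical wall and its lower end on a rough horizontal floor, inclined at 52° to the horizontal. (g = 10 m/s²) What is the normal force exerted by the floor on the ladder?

ΣF_y = 0: N_floor = 11×10 = 110 N.

N_floor ≈ 110 N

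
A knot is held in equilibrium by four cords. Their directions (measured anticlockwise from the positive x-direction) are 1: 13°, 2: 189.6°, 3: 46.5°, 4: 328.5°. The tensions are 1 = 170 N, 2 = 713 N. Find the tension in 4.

Resolve: ΣF_x = 170 cos 13° + 713 cos 189.6° + T_3 cos 46.5° + T_4 cos 328.5° = 0.
        ΣF_y = 170 sin 13° + 713 sin 189.6° + T_3 sin 46.5° + T_4 sin 328.5° = 0.
The known terms sum to (-537.4, -80.66) N, so 0.6884 T_3 + 0.8526 T_4 = 537.4 and 0.7254 T_3 − 0.5225 T_4 = 80.66.
Solving simultaneously: T_3 = 357.4 N, T_4 = 341.7 N.

T_4 ≈ 342 N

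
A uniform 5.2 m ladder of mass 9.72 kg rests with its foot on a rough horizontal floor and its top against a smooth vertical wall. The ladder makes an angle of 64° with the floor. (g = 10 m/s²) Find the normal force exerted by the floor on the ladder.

N_floor ≈ 97.2 N

ΣF_y = 0: N_floor = 9.72×10 = 97.2 N.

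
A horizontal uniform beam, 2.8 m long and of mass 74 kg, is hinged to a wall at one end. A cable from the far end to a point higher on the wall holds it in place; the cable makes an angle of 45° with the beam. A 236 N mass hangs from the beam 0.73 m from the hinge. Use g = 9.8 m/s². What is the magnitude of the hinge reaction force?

|H| ≈ 684 N

Take torques about the hinge: T sin 45° · 2.8 = 74×9.8×1.4 + 236×0.73 = 1187.6 N·m.
So T = 1187.6 / (0.7071 × 2.8) = 599.81 N.
ΣF_x = 0: H_x = T cos 45° = 424.13 N.
ΣF_y = 0: H_y = (74×9.8 + 236) − T sin 45° = 961.2 − 424.13 = 537.07 N.
|H| = √(H_x² + H_y²) = √((424.13)² + (537.07)²) = 684.35 N.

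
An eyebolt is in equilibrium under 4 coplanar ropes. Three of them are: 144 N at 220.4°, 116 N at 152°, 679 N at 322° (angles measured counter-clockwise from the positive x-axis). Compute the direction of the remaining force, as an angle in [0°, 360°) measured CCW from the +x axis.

Sum the known components: ΣF_x = 323 N, ΣF_y = -456.9 N.
For equilibrium the remaining force must supply (−ΣF_x, −ΣF_y) = (-323, 456.9) N.
Magnitude = √((-323)² + (456.9)²) = 559.5 N; direction = atan2(456.9, -323) = 125.3°.

θ ≈ 125°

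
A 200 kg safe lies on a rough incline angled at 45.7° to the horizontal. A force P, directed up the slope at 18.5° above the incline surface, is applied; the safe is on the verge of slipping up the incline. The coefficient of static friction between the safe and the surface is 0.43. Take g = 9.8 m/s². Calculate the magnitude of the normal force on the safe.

On the verge of sliding up the incline, friction equals μN and acts down the slope.
Perpendicular: N + P sin 18.5° = W cos 45.7° = 1369 N.
Along incline: P cos 18.5° = W sin 45.7° + μN  with W sin 45.7° = 1403 N.
Solving the pair for P and N: P = 1836 N, N = 786.4 N (and f = μN = 338.1 N).

N ≈ 786 N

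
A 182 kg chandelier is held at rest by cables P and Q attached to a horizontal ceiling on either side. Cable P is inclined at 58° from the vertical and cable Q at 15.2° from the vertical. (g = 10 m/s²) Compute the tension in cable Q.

T_Q ≈ 1610 N

Angles from the horizontal: cable P is 90° − 58° = 32°, cable Q is 90° − 15.2° = 74.8°.
Weight W = 182 × 10 = 1820 N acts straight down.
Horizontal: T_P cos 32° = T_Q cos 74.8°  →  T_P = 0.3092 T_Q.
Vertical: T_P sin 32° + T_Q sin 74.8° = 1820.
Substituting the horizontal relation into the vertical equation gives 1.129 T_Q = 1820, so T_Q = 1612 N.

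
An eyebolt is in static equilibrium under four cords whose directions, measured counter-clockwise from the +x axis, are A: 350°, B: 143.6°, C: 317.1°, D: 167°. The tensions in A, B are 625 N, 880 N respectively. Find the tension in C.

T_C ≈ 767 N

Resolve: ΣF_x = 625 cos 350° + 880 cos 143.6° + T_C cos 317.1° + T_D cos 167° = 0.
        ΣF_y = 625 sin 350° + 880 sin 143.6° + T_C sin 317.1° + T_D sin 167° = 0.
The known terms sum to (-92.8, 413.7) N, so 0.7325 T_C − 0.9744 T_D = 92.8 and -0.6807 T_C + 0.2250 T_D = -413.7.
Solving simultaneously: T_C = 766.7 N, T_D = 481.2 N.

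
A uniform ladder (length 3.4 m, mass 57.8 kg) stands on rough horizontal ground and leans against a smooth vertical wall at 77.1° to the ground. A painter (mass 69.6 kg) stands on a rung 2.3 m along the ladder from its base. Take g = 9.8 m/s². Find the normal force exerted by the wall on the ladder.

N_wall ≈ 171 N

Torques about the foot: N_wall · 3.4 sin 77.1° = 57.8×9.8×1.7 cos 77.1° + 69.6×9.8×2.3 cos 77.1° → N_wall = 170.54 N.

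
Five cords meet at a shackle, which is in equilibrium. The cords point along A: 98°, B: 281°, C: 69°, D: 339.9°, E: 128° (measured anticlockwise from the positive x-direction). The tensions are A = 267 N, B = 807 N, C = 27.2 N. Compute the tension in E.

Resolve: ΣF_x = 267 cos 98° + 807 cos 281° + 27.2 cos 69° + T_D cos 339.9° + T_E cos 128° = 0.
        ΣF_y = 267 sin 98° + 807 sin 281° + 27.2 sin 69° + T_D sin 339.9° + T_E sin 128° = 0.
The known terms sum to (126.6, -502.4) N, so 0.9391 T_D − 0.6157 T_E = -126.6 and -0.3437 T_D + 0.7880 T_E = 502.4.
Solving simultaneously: T_D = 396.6 N, T_E = 810.5 N.

T_E ≈ 810 N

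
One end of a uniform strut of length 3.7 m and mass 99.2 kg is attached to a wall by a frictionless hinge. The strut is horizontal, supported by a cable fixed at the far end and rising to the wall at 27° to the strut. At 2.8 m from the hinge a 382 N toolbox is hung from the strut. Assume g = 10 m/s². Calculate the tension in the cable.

T ≈ 1730 N

Take torques about the hinge: T sin 27° · 3.7 = 99.2×10×1.85 + 382×2.8 = 2904.8 N·m.
So T = 2904.8 / (0.4540 × 3.7) = 1729.3 N.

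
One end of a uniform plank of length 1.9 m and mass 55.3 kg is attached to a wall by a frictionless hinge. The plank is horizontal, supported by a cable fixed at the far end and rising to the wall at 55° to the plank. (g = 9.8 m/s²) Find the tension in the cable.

Take torques about the hinge: T sin 55° · 1.9 = 55.3×9.8×0.95 = 514.84 N·m.
So T = 514.84 / (0.8192 × 1.9) = 330.79 N.

T ≈ 331 N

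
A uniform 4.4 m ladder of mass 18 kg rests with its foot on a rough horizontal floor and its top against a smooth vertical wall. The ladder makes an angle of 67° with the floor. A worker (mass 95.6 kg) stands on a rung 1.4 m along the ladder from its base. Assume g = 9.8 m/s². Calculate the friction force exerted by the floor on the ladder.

Torques about the foot: N_wall · 4.4 sin 67° = 18×9.8×2.2 cos 67° + 95.6×9.8×1.4 cos 67° → N_wall = 163.97 N.
ΣF_x = 0: f_floor = N_wall = 163.97 N.

f ≈ 164 N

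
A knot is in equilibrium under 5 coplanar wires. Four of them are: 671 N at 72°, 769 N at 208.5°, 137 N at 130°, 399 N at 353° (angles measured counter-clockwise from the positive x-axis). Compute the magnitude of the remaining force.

F ≈ 365 N

Sum the known components: ΣF_x = -160.5 N, ΣF_y = 327.5 N.
For equilibrium the remaining force must supply (−ΣF_x, −ΣF_y) = (160.5, -327.5) N.
Magnitude = √((160.5)² + (-327.5)²) = 364.8 N; direction = atan2(-327.5, 160.5) = 296.1°.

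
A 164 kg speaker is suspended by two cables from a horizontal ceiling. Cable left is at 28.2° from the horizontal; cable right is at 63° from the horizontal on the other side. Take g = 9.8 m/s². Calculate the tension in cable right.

Weight W = 164 × 9.8 = 1607 N acts straight down.
Horizontal: T_left cos 28.2° = T_right cos 63°  →  T_left = 0.5151 T_right.
Vertical: T_left sin 28.2° + T_right sin 63° = 1607.
Substituting the horizontal relation into the vertical equation gives 1.134 T_right = 1607, so T_right = 1417 N.

T_right ≈ 1420 N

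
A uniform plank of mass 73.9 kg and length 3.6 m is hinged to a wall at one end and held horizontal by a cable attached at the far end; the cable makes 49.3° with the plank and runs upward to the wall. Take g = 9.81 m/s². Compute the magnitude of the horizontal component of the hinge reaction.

H_x ≈ 312 N

Take torques about the hinge: T sin 49.3° · 3.6 = 73.9×9.81×1.8 = 1304.9 N·m.
So T = 1304.9 / (0.7581 × 3.6) = 478.12 N.
ΣF_x = 0: H_x = T cos 49.3° = 311.78 N.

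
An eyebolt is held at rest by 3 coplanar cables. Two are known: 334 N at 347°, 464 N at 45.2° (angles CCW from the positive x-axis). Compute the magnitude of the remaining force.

F ≈ 700 N

Sum the known components: ΣF_x = 652.4 N, ΣF_y = 254.1 N.
For equilibrium the remaining force must supply (−ΣF_x, −ΣF_y) = (-652.4, -254.1) N.
Magnitude = √((-652.4)² + (-254.1)²) = 700.1 N; direction = atan2(-254.1, -652.4) = 201.3°.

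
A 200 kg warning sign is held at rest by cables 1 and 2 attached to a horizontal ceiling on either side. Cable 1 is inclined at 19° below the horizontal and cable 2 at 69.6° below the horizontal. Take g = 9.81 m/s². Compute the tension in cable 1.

T_1 ≈ 684 N

Weight W = 200 × 9.81 = 1962 N acts straight down.
Horizontal: T_1 cos 19° = T_2 cos 69.6°  →  T_2 = 2.713 T_1.
Vertical: T_1 sin 19° + T_2 sin 69.6° = 1962.
Substituting the horizontal relation into the vertical equation gives 2.868 T_1 = 1962, so T_1 = 684.1 N.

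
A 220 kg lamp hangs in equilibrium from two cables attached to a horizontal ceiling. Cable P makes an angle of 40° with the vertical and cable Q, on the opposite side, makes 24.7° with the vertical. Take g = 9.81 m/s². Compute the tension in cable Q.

Angles from the horizontal: cable P is 90° − 40° = 50°, cable Q is 90° − 24.7° = 65.3°.
Weight W = 220 × 9.81 = 2158 N acts straight down.
Horizontal: T_P cos 50° = T_Q cos 65.3°  →  T_P = 0.6501 T_Q.
Vertical: T_P sin 50° + T_Q sin 65.3° = 2158.
Substituting the horizontal relation into the vertical equation gives 1.407 T_Q = 2158, so T_Q = 1534 N.

T_Q ≈ 1530 N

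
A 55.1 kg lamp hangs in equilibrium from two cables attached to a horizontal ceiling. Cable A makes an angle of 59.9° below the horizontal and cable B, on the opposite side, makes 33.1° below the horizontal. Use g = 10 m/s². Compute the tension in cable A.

Weight W = 55.1 × 10 = 551 N acts straight down.
Horizontal: T_A cos 59.9° = T_B cos 33.1°  →  T_B = 0.5987 T_A.
Vertical: T_A sin 59.9° + T_B sin 33.1° = 551.
Substituting the horizontal relation into the vertical equation gives 1.192 T_A = 551, so T_A = 462.2 N.

T_A ≈ 462 N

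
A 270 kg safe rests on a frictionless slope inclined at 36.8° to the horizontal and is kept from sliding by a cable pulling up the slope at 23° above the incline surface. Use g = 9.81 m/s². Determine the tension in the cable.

T ≈ 1720 N

Take axes along and perpendicular to the incline. Weight components: W sin 36.8° = 1587 N down-slope, W cos 36.8° = 2121 N into the surface.
Along incline: T cos 23° = W sin 36.8° → T = 1724 N.
Perpendicular: N = W cos 36.8° − T sin 23° = 1447 N.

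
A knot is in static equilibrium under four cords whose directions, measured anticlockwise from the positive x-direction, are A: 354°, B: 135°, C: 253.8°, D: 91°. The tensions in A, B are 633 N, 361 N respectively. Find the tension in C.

Resolve: ΣF_x = 633 cos 354° + 361 cos 135° + T_C cos 253.8° + T_D cos 91° = 0.
        ΣF_y = 633 sin 354° + 361 sin 135° + T_C sin 253.8° + T_D sin 91° = 0.
The known terms sum to (374.3, 189.1) N, so -0.2790 T_C − 0.0175 T_D = -374.3 and -0.9603 T_C + 0.9998 T_D = -189.1.
Solving simultaneously: T_C = 1277 N, T_D = 1037 N.

T_C ≈ 1280 N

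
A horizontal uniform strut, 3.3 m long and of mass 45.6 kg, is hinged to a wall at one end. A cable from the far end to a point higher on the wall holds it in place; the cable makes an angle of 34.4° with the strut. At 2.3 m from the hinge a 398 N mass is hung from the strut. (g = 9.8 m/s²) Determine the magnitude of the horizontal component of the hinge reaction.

H_x ≈ 731 N

Take torques about the hinge: T sin 34.4° · 3.3 = 45.6×9.8×1.65 + 398×2.3 = 1652.8 N·m.
So T = 1652.8 / (0.5650 × 3.3) = 886.48 N.
ΣF_x = 0: H_x = T cos 34.4° = 731.45 N.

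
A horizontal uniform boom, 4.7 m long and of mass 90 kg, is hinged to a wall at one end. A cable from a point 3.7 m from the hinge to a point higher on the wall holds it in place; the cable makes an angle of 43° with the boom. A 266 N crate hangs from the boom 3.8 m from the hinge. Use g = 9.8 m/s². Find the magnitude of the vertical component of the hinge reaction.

Take torques about the hinge: T sin 43° · 3.7 = 90×9.8×2.35 + 266×3.8 = 3083.5 N·m.
So T = 3083.5 / (0.6820 × 3.7) = 1222 N.
ΣF_y = 0: H_y = (90×9.8 + 266) − T sin 43° = 1148 − 833.38 = 314.62 N.

|H_y| ≈ 315 N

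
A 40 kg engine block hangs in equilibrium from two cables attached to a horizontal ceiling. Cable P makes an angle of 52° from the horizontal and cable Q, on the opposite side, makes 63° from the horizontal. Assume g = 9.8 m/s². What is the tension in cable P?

Weight W = 40 × 9.8 = 392 N acts straight down.
Horizontal: T_P cos 52° = T_Q cos 63°  →  T_Q = 1.356 T_P.
Vertical: T_P sin 52° + T_Q sin 63° = 392.
Substituting the horizontal relation into the vertical equation gives 1.996 T_P = 392, so T_P = 196.4 N.

T_P ≈ 196 N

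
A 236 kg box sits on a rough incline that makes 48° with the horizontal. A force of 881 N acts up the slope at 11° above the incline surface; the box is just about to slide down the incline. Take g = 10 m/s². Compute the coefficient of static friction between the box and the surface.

μ ≈ 0.630

On the verge of sliding down the incline, friction is at its maximum μN and acts up the slope.
Perpendicular to incline: N = W cos 48° − P sin 11° = 1579 − 168.1 = 1411 N.
Along incline: P cos 11° + μN = W sin 48° → μ = (W sin 48° − P cos 11°) / N = 0.63.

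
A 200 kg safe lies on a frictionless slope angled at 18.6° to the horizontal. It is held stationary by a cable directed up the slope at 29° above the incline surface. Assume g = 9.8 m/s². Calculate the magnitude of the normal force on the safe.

Take axes along and perpendicular to the incline. Weight components: W sin 18.6° = 625.2 N down-slope, W cos 18.6° = 1858 N into the surface.
Along incline: T cos 29° = W sin 18.6° → T = 714.8 N.
Perpendicular: N = W cos 18.6° − T sin 29° = 1511 N.

N ≈ 1510 N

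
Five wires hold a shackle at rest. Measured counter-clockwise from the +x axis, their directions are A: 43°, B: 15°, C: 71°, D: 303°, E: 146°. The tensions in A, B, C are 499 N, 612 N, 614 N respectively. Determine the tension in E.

Resolve: ΣF_x = 499 cos 43° + 612 cos 15° + 614 cos 71° + T_D cos 303° + T_E cos 146° = 0.
        ΣF_y = 499 sin 43° + 612 sin 15° + 614 sin 71° + T_D sin 303° + T_E sin 146° = 0.
The known terms sum to (1156, 1079) N, so 0.5446 T_D − 0.8290 T_E = -1156 and -0.8387 T_D + 0.5592 T_E = -1079.
Solving simultaneously: T_D = 3944 N, T_E = 3986 N.

T_E ≈ 3990 N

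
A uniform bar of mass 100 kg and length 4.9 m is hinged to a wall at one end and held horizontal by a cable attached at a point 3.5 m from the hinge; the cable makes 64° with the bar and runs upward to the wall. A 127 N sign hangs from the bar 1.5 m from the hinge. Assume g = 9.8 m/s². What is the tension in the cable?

T ≈ 824 N

Take torques about the hinge: T sin 64° · 3.5 = 100×9.8×2.45 + 127×1.5 = 2591.5 N·m.
So T = 2591.5 / (0.8988 × 3.5) = 823.8 N.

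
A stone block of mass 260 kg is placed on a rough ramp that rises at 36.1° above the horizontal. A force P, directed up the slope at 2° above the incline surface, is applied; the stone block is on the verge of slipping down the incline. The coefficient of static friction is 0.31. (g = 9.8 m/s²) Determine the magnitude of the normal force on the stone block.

On the verge of sliding down the incline, friction equals μN and acts up the slope.
Perpendicular: N + P sin 2° = W cos 36.1° = 2059 N.
Along incline: P cos 2° + μN = W sin 36.1° with W sin 36.1° = 1501 N.
Solving the pair for P and N: P = 873 N, N = 2028 N (and f = μN = 628.8 N).

N ≈ 2030 N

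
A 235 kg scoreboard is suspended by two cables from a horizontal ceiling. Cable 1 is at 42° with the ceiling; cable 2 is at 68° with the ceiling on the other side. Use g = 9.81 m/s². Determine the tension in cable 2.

T_2 ≈ 1820 N

Weight W = 235 × 9.81 = 2305 N acts straight down.
Horizontal: T_1 cos 42° = T_2 cos 68°  →  T_1 = 0.5041 T_2.
Vertical: T_1 sin 42° + T_2 sin 68° = 2305.
Substituting the horizontal relation into the vertical equation gives 1.264 T_2 = 2305, so T_2 = 1823 N.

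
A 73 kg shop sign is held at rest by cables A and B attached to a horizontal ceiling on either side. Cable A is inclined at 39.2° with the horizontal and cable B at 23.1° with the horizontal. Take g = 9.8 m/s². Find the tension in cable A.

T_A ≈ 743 N

Weight W = 73 × 9.8 = 715.4 N acts straight down.
Horizontal: T_A cos 39.2° = T_B cos 23.1°  →  T_B = 0.8425 T_A.
Vertical: T_A sin 39.2° + T_B sin 23.1° = 715.4.
Substituting the horizontal relation into the vertical equation gives 0.9626 T_A = 715.4, so T_A = 743.2 N.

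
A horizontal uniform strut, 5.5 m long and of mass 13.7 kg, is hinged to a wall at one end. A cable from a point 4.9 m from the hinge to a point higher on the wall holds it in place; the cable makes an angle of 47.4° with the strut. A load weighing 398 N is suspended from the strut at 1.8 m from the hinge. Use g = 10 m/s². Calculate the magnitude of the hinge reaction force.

Take torques about the hinge: T sin 47.4° · 4.9 = 13.7×10×2.75 + 398×1.8 = 1093.2 N·m.
So T = 1093.2 / (0.7361 × 4.9) = 303.07 N.
ΣF_x = 0: H_x = T cos 47.4° = 205.14 N.
ΣF_y = 0: H_y = (13.7×10 + 398) − T sin 47.4° = 535 − 223.09 = 311.91 N.
|H| = √(H_x² + H_y²) = √((205.14)² + (311.91)²) = 373.32 N.

|H| ≈ 373 N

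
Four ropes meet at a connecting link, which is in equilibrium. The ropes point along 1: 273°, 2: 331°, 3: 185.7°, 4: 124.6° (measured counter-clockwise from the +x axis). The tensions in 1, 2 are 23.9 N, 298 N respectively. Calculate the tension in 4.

T_4 ≈ 221 N

Resolve: ΣF_x = 23.9 cos 273° + 298 cos 331° + T_3 cos 185.7° + T_4 cos 124.6° = 0.
        ΣF_y = 23.9 sin 273° + 298 sin 331° + T_3 sin 185.7° + T_4 sin 124.6° = 0.
The known terms sum to (261.9, -168.3) N, so -0.9951 T_3 − 0.5678 T_4 = -261.9 and -0.0993 T_3 + 0.8231 T_4 = 168.3.
Solving simultaneously: T_3 = 137 N, T_4 = 221 N.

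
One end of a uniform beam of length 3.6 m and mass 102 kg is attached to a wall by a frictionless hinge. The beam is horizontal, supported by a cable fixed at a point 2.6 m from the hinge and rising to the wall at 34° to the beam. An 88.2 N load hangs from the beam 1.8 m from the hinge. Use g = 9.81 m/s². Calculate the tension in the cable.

Take torques about the hinge: T sin 34° · 2.6 = 102×9.81×1.8 + 88.2×1.8 = 1959.9 N·m.
So T = 1959.9 / (0.5592 × 2.6) = 1348 N.

T ≈ 1350 N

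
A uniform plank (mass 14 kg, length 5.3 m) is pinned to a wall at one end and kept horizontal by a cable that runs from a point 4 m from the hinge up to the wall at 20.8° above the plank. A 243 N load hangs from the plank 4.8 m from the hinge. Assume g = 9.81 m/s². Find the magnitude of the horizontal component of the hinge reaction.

Take torques about the hinge: T sin 20.8° · 4 = 14×9.81×2.65 + 243×4.8 = 1530.4 N·m.
So T = 1530.4 / (0.3551 × 4) = 1077.4 N.
ΣF_x = 0: H_x = T cos 20.8° = 1007.2 N.

H_x ≈ 1010 N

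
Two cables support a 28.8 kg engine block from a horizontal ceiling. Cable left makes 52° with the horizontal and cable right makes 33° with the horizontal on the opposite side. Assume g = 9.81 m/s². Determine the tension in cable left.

Weight W = 28.8 × 9.81 = 282.5 N acts straight down.
Horizontal: T_left cos 52° = T_right cos 33°  →  T_right = 0.7341 T_left.
Vertical: T_left sin 52° + T_right sin 33° = 282.5.
Substituting the horizontal relation into the vertical equation gives 1.188 T_left = 282.5, so T_left = 237.9 N.

T_left ≈ 238 N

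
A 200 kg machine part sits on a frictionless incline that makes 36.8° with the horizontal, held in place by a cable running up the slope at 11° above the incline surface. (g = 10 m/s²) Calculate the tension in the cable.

Take axes along and perpendicular to the incline. Weight components: W sin 36.8° = 1198 N down-slope, W cos 36.8° = 1601 N into the surface.
Along incline: T cos 11° = W sin 36.8° → T = 1220 N.
Perpendicular: N = W cos 36.8° − T sin 11° = 1369 N.

T ≈ 1220 N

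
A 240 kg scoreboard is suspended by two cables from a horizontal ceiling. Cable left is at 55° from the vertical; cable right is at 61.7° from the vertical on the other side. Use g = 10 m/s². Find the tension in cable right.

T_right ≈ 2200 N

Angles from the horizontal: cable left is 90° − 55° = 35°, cable right is 90° − 61.7° = 28.3°.
Weight W = 240 × 10 = 2400 N acts straight down.
Horizontal: T_left cos 35° = T_right cos 28.3°  →  T_left = 1.075 T_right.
Vertical: T_left sin 35° + T_right sin 28.3° = 2400.
Substituting the horizontal relation into the vertical equation gives 1.091 T_right = 2400, so T_right = 2201 N.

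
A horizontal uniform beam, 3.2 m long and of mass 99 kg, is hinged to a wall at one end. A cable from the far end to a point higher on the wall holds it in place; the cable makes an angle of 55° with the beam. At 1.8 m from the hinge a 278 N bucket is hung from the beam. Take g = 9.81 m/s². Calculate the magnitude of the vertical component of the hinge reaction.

|H_y| ≈ 607 N

Take torques about the hinge: T sin 55° · 3.2 = 99×9.81×1.6 + 278×1.8 = 2054.3 N·m.
So T = 2054.3 / (0.8192 × 3.2) = 783.7 N.
ΣF_y = 0: H_y = (99×9.81 + 278) − T sin 55° = 1249.2 − 641.97 = 607.22 N.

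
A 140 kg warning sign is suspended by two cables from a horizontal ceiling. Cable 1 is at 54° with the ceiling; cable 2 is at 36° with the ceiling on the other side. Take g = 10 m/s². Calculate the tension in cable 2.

T_2 ≈ 823 N

Weight W = 140 × 10 = 1400 N acts straight down.
Horizontal: T_1 cos 54° = T_2 cos 36°  →  T_1 = 1.376 T_2.
Vertical: T_1 sin 54° + T_2 sin 36° = 1400.
Substituting the horizontal relation into the vertical equation gives 1.701 T_2 = 1400, so T_2 = 822.9 N.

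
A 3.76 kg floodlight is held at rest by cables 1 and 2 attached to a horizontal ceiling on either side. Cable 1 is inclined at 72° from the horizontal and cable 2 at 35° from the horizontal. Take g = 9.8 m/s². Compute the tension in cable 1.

Weight W = 3.76 × 9.8 = 36.85 N acts straight down.
Horizontal: T_1 cos 72° = T_2 cos 35°  →  T_2 = 0.3772 T_1.
Vertical: T_1 sin 72° + T_2 sin 35° = 36.85.
Substituting the horizontal relation into the vertical equation gives 1.167 T_1 = 36.85, so T_1 = 31.56 N.

T_1 ≈ 31.6 N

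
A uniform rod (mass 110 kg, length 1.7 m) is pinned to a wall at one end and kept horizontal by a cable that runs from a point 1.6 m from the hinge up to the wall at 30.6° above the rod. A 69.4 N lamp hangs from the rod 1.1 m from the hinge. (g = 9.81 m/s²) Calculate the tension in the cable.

T ≈ 1220 N

Take torques about the hinge: T sin 30.6° · 1.6 = 110×9.81×0.85 + 69.4×1.1 = 993.58 N·m.
So T = 993.58 / (0.5090 × 1.6) = 1219.9 N.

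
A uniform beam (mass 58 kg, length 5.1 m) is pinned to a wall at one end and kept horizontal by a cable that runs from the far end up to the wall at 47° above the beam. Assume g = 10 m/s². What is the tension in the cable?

Take torques about the hinge: T sin 47° · 5.1 = 58×10×2.55 = 1479 N·m.
So T = 1479 / (0.7314 × 5.1) = 396.52 N.

T ≈ 397 N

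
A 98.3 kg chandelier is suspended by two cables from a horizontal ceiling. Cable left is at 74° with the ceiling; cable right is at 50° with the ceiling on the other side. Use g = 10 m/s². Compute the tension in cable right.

T_right ≈ 327 N

Weight W = 98.3 × 10 = 983 N acts straight down.
Horizontal: T_left cos 74° = T_right cos 50°  →  T_left = 2.332 T_right.
Vertical: T_left sin 74° + T_right sin 50° = 983.
Substituting the horizontal relation into the vertical equation gives 3.008 T_right = 983, so T_right = 326.8 N.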